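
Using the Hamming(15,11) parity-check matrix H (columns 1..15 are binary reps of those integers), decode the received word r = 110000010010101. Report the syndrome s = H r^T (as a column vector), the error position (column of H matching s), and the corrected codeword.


s = (0, 0, 1, 0)^T, error position = 2, corrected codeword c = 100000010010101

Compute s = H r^T mod 2 one row at a time:
  s_1 = 1 + 0 + 0 + 1 + 0 + 1 + 0 + 1 = 4 ≡ 0 (mod 2).
  s_2 = 0 + 0 + 0 + 0 + 0 + 1 + 0 + 1 = 2 ≡ 0 (mod 2).
  s_3 = 1 + 0 + 0 + 0 + 0 + 1 + 0 + 1 = 3 ≡ 1 (mod 2).
  s_4 = 1 + 0 + 0 + 0 + 0 + 1 + 1 + 1 = 4 ≡ 0 (mod 2).
s = (0, 0, 1, 0)^T — this equals column 2 of H (binary 0010), so error is at position 2.
Correct: flip bit 2 of r = 110000010010101 to get c = 100000010010101.


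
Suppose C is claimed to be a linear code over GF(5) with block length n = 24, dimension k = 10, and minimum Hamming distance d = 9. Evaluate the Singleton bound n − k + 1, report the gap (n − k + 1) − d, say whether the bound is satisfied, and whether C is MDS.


Singleton RHS = n − k + 1 = 15, slack = 6, bound satisfied, not MDS.

Singleton bound: d ≤ n − k + 1.
Here n = 24, k = 10, so n − k + 1 = 15.
Given d = 9, check d ≤ 15: YES.
Slack = (n − k + 1) − d = 6.
The code is NOT MDS (slack = 6 > 0).
Description: the claimed parameters are [24, 10, 9]_5; such a code would be non-MDS.


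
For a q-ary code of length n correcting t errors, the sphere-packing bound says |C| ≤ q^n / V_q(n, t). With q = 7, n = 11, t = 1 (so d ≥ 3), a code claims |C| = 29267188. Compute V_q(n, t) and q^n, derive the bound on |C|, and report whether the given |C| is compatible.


V_q(n, t) = 67, q^n = 1977326743, Hamming bound = 29512339, |C| = 29267188 ≤ bound (satisfied).

Step 1: Compute V_q(n, t) = Σ_{j=0}^1 C(n, j) (q−1)^j.
  j = 0: C(11,0)·(6)^0 = 1·1 = 1.
  j = 1: C(11,1)·(6)^1 = 11·6 = 66.
  V_q(n, t) = 1 + 66 = 67.
Step 2: q^n = 7^11 = 1977326743.
Step 3: Hamming bound ⌊q^n / V_q(n,t)⌋ = ⌊1977326743/67⌋ = 29512339.
Step 4: Compare |C| = 29267188 to 29512339: satisfied.
The claimed |C| lies below the Hamming bound.


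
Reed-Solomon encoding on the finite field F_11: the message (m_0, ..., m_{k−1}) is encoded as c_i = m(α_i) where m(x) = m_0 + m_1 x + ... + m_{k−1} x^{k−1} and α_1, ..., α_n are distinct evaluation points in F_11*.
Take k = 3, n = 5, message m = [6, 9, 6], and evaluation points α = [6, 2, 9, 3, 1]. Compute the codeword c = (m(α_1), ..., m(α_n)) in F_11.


c = [1, 4, 1, 10, 10]

Message polynomial: m(x) = 6 + 9·x + 6·x^2 (mod 11).
For each evaluation point α_i, compute m(α_i) mod 11:
  α_1 = 6: Horner steps 6 → 1 → 1, so m(6) = 1.
  α_2 = 2: Horner steps 6 → 10 → 4, so m(2) = 4.
  α_3 = 9: Horner steps 6 → 8 → 1, so m(9) = 1.
  α_4 = 3: Horner steps 6 → 5 → 10, so m(3) = 10.
  α_5 = 1: Horner steps 6 → 4 → 10, so m(1) = 10.
Codeword c = [1, 4, 1, 10, 10] ∈ F_11^5.


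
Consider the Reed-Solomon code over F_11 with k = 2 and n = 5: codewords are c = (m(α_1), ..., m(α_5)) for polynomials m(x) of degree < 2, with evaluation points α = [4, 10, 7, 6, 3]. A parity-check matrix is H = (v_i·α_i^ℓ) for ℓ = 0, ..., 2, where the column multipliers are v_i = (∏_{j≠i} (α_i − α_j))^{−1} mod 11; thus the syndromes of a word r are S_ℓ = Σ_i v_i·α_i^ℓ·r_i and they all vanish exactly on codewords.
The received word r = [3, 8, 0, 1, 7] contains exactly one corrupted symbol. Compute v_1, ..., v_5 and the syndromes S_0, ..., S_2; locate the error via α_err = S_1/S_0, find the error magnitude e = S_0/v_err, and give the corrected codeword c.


S = (2, 6, 7), error at position 5, error magnitude e = 3, c = [3, 8, 0, 1, 4].

Step 1: column multipliers v_i = (∏_{j≠i}(α_i − α_j))^{−1} mod 11.
  i = 1 (α = 4): (4−10)(4−7)(4−6)(4−3) = (−6)·(−3)·(−2)·1 = −36 ≡ 8, so v_1 = 8^{−1} = 7 (mod 11).
  i = 2 (α = 10): (10−4)(10−7)(10−6)(10−3) = 6·3·4·7 = 504 ≡ 9, so v_2 = 9^{−1} = 5 (mod 11).
  i = 3 (α = 7): (7−4)(7−10)(7−6)(7−3) = 3·(−3)·1·4 = −36 ≡ 8, so v_3 = 8^{−1} = 7 (mod 11).
  i = 4 (α = 6): (6−4)(6−10)(6−7)(6−3) = 2·(−4)·(−1)·3 = 24 ≡ 2, so v_4 = 2^{−1} = 6 (mod 11).
  i = 5 (α = 3): (3−4)(3−10)(3−7)(3−6) = (−1)·(−7)·(−4)·(−3) = 84 ≡ 7, so v_5 = 7^{−1} = 8 (mod 11).
  v = [7, 5, 7, 6, 8].
Step 2: syndromes of r = [3, 8, 0, 1, 7] (all sums mod 11).
  S_0 = Σ v_i r_i = 7·3 + 5·8 + 7·0 + 6·1 + 8·7 = 123 ≡ 2.
  S_1 = Σ v_i α_i r_i = 7·4·3 + 5·10·8 + 7·7·0 + 6·6·1 + 8·3·7 = 688 ≡ 6.
  α_i^2 mod 11 = [5, 1, 5, 3, 9].
  S_2 = Σ v_i α_i^2 r_i = 7·5·3 + 5·1·8 + 7·5·0 + 6·3·1 + 8·9·7 = 667 ≡ 7.
  S = (2, 6, 7) ≠ 0, so r is not a codeword (an error is present).
Step 3: locate the error. For a single error e at position i, S_ℓ = v_i·e·α_i^ℓ, so α_err = S_1/S_0.
  S_0^{−1} = 2^{−1} = 6 (mod 11), so α_err = 6·6 = 36 ≡ 3 = α_5. Error position i = 5.
  Consistency check: S_2/S_1 = 7·2 = 14 ≡ 3 = α_err ✓ (single-error assumption holds).
Step 4: error magnitude e = S_0/v_5 = S_0·∏_{j≠5}(α_5 − α_j) = 2·7 = 14 ≡ 3 (mod 11).
Step 5: correct position 5: c_5 = r_5 − e = 7 − 3 ≡ 4 (mod 11). Hence c = [3, 8, 0, 1, 4].
  Check: interpolating c through the α_i gives m(x) = 7 + 10·x (degree < 2) with m(α_i) = c_i for every i, so c is indeed a codeword.


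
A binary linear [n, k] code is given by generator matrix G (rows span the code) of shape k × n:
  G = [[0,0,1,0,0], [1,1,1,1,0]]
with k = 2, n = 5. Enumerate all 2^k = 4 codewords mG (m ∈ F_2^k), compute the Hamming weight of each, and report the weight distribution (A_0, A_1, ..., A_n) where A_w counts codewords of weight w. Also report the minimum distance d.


Weight distribution: A_0 = 1, A_1 = 1, A_3 = 1, A_4 = 1. Minimum distance d = 1.

Enumerate all 2^2 = 4 messages m ∈ F_2^2.
For each, compute codeword c = mG in F_2^5, then tally its weight.
  m = 00 → c = 00000, weight = 0.
  m = 10 → c = 00100, weight = 1.
  m = 01 → c = 11110, weight = 4.
  m = 11 → c = 11010, weight = 3.
Tally weights:
  weight 0: 1 codewords.
  weight 1: 1 codewords.
  weight 3: 1 codewords.
  weight 4: 1 codewords.
Minimum distance d = smallest w > 0 with A_w > 0 = 1.
Sanity: Σ A_w = 4 = 2^2 = 4 ✓.


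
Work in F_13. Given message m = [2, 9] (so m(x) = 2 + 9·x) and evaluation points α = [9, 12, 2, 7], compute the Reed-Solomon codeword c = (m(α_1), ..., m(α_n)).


c = [5, 6, 7, 0]

Message polynomial: m(x) = 2 + 9·x (mod 13).
For each evaluation point α_i, compute m(α_i) mod 13:
  α_1 = 9: Horner steps 9 → 5, so m(9) = 5.
  α_2 = 12: Horner steps 9 → 6, so m(12) = 6.
  α_3 = 2: Horner steps 9 → 7, so m(2) = 7.
  α_4 = 7: Horner steps 9 → 0, so m(7) = 0.
Codeword c = [5, 6, 7, 0] ∈ F_13^4.


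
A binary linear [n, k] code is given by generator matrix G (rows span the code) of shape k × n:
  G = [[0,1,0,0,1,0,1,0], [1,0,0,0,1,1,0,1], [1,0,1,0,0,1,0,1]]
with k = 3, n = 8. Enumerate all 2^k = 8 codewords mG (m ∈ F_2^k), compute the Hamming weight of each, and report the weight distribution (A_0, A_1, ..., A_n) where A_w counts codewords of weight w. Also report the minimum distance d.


Weight distribution: A_0 = 1, A_2 = 1, A_3 = 2, A_4 = 2, A_5 = 1, A_7 = 1. Minimum distance d = 2.

Enumerate all 2^3 = 8 messages m ∈ F_2^3.
For each, compute codeword c = mG in F_2^8, then tally its weight.
  m = 000 → c = 00000000, weight = 0.
  m = 100 → c = 01001010, weight = 3.
  m = 010 → c = 10001101, weight = 4.
  m = 110 → c = 11000111, weight = 5.
  m = 001 → c = 10100101, weight = 4.
  m = 101 → c = 11101111, weight = 7.
  m = 011 → c = 00101000, weight = 2.
  m = 111 → c = 01100010, weight = 3.
Tally weights:
  weight 0: 1 codewords.
  weight 2: 1 codewords.
  weight 3: 2 codewords.
  weight 4: 2 codewords.
  weight 5: 1 codewords.
  weight 7: 1 codewords.
Minimum distance d = smallest w > 0 with A_w > 0 = 2.
Sanity: Σ A_w = 8 = 2^3 = 8 ✓.


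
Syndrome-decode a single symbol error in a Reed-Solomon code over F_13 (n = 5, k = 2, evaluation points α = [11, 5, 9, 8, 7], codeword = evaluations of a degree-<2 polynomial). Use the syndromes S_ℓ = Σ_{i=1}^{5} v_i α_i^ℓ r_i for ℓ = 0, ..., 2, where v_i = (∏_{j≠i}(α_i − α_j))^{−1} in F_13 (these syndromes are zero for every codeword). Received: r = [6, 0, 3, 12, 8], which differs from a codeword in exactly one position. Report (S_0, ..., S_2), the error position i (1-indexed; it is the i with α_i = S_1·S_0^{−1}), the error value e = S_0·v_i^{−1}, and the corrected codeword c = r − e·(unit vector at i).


S = (8, 10, 6), error at position 1, error magnitude e = 8, c = [11, 0, 3, 12, 8].

Step 1: column multipliers v_i = (∏_{j≠i}(α_i − α_j))^{−1} mod 13.
  i = 1 (α = 11): (11−5)(11−9)(11−8)(11−7) = 6·2·3·4 = 144 ≡ 1, so v_1 = 1^{−1} = 1 (mod 13).
  i = 2 (α = 5): (5−11)(5−9)(5−8)(5−7) = (−6)·(−4)·(−3)·(−2) = 144 ≡ 1, so v_2 = 1^{−1} = 1 (mod 13).
  i = 3 (α = 9): (9−11)(9−5)(9−8)(9−7) = (−2)·4·1·2 = −16 ≡ 10, so v_3 = 10^{−1} = 4 (mod 13).
  i = 4 (α = 8): (8−11)(8−5)(8−9)(8−7) = (−3)·3·(−1)·1 = 9 ≡ 9, so v_4 = 9^{−1} = 3 (mod 13).
  i = 5 (α = 7): (7−11)(7−5)(7−9)(7−8) = (−4)·2·(−2)·(−1) = −16 ≡ 10, so v_5 = 10^{−1} = 4 (mod 13).
  v = [1, 1, 4, 3, 4].
Step 2: syndromes of r = [6, 0, 3, 12, 8] (all sums mod 13).
  S_0 = Σ v_i r_i = 1·6 + 1·0 + 4·3 + 3·12 + 4·8 = 86 ≡ 8.
  S_1 = Σ v_i α_i r_i = 1·11·6 + 1·5·0 + 4·9·3 + 3·8·12 + 4·7·8 = 686 ≡ 10.
  α_i^2 mod 13 = [4, 12, 3, 12, 10].
  S_2 = Σ v_i α_i^2 r_i = 1·4·6 + 1·12·0 + 4·3·3 + 3·12·12 + 4·10·8 = 812 ≡ 6.
  S = (8, 10, 6) ≠ 0, so r is not a codeword (an error is present).
Step 3: locate the error. For a single error e at position i, S_ℓ = v_i·e·α_i^ℓ, so α_err = S_1/S_0.
  S_0^{−1} = 8^{−1} = 5 (mod 13), so α_err = 10·5 = 50 ≡ 11 = α_1. Error position i = 1.
  Consistency check: S_2/S_1 = 6·4 = 24 ≡ 11 = α_err ✓ (single-error assumption holds).
Step 4: error magnitude e = S_0/v_1 = S_0·∏_{j≠1}(α_1 − α_j) = 8·1 = 8 ≡ 8 (mod 13).
Step 5: correct position 1: c_1 = r_1 − e = 6 − 8 ≡ 11 (mod 13). Hence c = [11, 0, 3, 12, 8].
  Check: interpolating c through the α_i gives m(x) = 6 + 4·x (degree < 2) with m(α_i) = c_i for every i, so c is indeed a codeword.


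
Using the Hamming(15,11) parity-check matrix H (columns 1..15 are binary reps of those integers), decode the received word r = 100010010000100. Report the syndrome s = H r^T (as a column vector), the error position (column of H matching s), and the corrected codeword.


s = (0, 0, 0, 1)^T, error position = 1, corrected codeword c = 000010010000100

Compute s = H r^T mod 2 one row at a time:
  s_1 = 1 + 0 + 0 + 0 + 0 + 1 + 0 + 0 = 2 ≡ 0 (mod 2).
  s_2 = 0 + 1 + 0 + 0 + 0 + 1 + 0 + 0 = 2 ≡ 0 (mod 2).
  s_3 = 0 + 0 + 0 + 0 + 0 + 0 + 0 + 0 = 0 ≡ 0 (mod 2).
  s_4 = 1 + 0 + 1 + 0 + 0 + 0 + 1 + 0 = 3 ≡ 1 (mod 2).
s = (0, 0, 0, 1)^T — this equals column 1 of H (binary 0001), so error is at position 1.
Correct: flip bit 1 of r = 100010010000100 to get c = 000010010000100.


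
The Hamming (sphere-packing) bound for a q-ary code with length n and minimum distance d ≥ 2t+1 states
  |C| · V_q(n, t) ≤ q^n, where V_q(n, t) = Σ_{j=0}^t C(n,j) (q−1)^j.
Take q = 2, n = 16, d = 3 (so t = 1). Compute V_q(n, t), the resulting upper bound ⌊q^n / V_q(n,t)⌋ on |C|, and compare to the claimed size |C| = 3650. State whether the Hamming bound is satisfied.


V_q(n, t) = 17, q^n = 65536, Hamming bound = 3855, |C| = 3650 ≤ bound (satisfied).

Step 1: Compute V_q(n, t) = Σ_{j=0}^1 C(n, j) (q−1)^j.
  j = 0: C(16,0)·(1)^0 = 1·1 = 1.
  j = 1: C(16,1)·(1)^1 = 16·1 = 16.
  V_q(n, t) = 1 + 16 = 17.
Step 2: q^n = 2^16 = 65536.
Step 3: Hamming bound ⌊q^n / V_q(n,t)⌋ = ⌊65536/17⌋ = 3855.
Step 4: Compare |C| = 3650 to 3855: satisfied.
The claimed |C| lies below the Hamming bound.


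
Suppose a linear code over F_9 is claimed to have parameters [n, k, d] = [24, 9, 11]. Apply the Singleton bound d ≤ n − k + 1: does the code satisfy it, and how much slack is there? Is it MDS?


Singleton RHS = n − k + 1 = 16, slack = 5, bound satisfied, not MDS.

Singleton bound: d ≤ n − k + 1.
Here n = 24, k = 9, so n − k + 1 = 16.
Given d = 11, check d ≤ 16: YES.
Slack = (n − k + 1) − d = 5.
The code is NOT MDS (slack = 5 > 0).
Description: the claimed parameters are [24, 9, 11]_9; such a code would be non-MDS.


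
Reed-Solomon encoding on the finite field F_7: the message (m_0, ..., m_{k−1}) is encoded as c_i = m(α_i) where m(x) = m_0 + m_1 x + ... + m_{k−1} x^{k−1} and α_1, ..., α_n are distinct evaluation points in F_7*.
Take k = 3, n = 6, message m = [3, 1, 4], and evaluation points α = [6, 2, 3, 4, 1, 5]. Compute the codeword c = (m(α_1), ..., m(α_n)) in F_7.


c = [6, 0, 0, 1, 1, 3]

Message polynomial: m(x) = 3 + 1·x + 4·x^2 (mod 7).
For each evaluation point α_i, compute m(α_i) mod 7:
  α_1 = 6: Horner steps 4 → 4 → 6, so m(6) = 6.
  α_2 = 2: Horner steps 4 → 2 → 0, so m(2) = 0.
  α_3 = 3: Horner steps 4 → 6 → 0, so m(3) = 0.
  α_4 = 4: Horner steps 4 → 3 → 1, so m(4) = 1.
  α_5 = 1: Horner steps 4 → 5 → 1, so m(1) = 1.
  α_6 = 5: Horner steps 4 → 0 → 3, so m(5) = 3.
Codeword c = [6, 0, 0, 1, 1, 3] ∈ F_7^6.


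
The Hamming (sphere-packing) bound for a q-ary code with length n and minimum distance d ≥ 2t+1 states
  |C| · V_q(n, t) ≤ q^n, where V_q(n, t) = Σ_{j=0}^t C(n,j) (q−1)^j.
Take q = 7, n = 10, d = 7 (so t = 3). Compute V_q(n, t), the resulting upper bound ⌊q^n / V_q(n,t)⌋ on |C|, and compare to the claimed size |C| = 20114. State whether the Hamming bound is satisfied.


V_q(n, t) = 27601, q^n = 282475249, Hamming bound = 10234, |C| = 20114 > bound (violated).

Step 1: Compute V_q(n, t) = Σ_{j=0}^3 C(n, j) (q−1)^j.
  j = 0: C(10,0)·(6)^0 = 1·1 = 1.
  j = 1: C(10,1)·(6)^1 = 10·6 = 60.
  j = 2: C(10,2)·(6)^2 = 45·36 = 1620.
  j = 3: C(10,3)·(6)^3 = 120·216 = 25920.
  V_q(n, t) = 1 + 60 + 1620 + 25920 = 27601.
Step 2: q^n = 7^10 = 282475249.
Step 3: Hamming bound ⌊q^n / V_q(n,t)⌋ = ⌊282475249/27601⌋ = 10234.
Step 4: Compare |C| = 20114 to 10234: violated.
The claimed |C| lies above the Hamming bound, so no 7-ary code of length 10 with d ≥ 7 can have 20114 codewords.


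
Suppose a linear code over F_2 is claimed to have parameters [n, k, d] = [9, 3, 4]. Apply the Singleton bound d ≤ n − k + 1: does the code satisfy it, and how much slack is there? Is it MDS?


Singleton RHS = n − k + 1 = 7, slack = 3, bound satisfied, not MDS.

Singleton bound: d ≤ n − k + 1.
Here n = 9, k = 3, so n − k + 1 = 7.
Given d = 4, check d ≤ 7: YES.
Slack = (n − k + 1) − d = 3.
The code is NOT MDS (slack = 3 > 0).
Description: the claimed parameters are [9, 3, 4]_2; such a code would be non-MDS.


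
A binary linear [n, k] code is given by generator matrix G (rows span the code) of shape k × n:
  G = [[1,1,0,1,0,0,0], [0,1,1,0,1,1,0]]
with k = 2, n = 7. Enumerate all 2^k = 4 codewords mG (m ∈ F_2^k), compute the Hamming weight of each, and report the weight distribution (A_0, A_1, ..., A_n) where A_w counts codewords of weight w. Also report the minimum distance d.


Weight distribution: A_0 = 1, A_3 = 1, A_4 = 1, A_5 = 1. Minimum distance d = 3.

Enumerate all 2^2 = 4 messages m ∈ F_2^2.
For each, compute codeword c = mG in F_2^7, then tally its weight.
  m = 00 → c = 0000000, weight = 0.
  m = 10 → c = 1101000, weight = 3.
  m = 01 → c = 0110110, weight = 4.
  m = 11 → c = 1011110, weight = 5.
Tally weights:
  weight 0: 1 codewords.
  weight 3: 1 codewords.
  weight 4: 1 codewords.
  weight 5: 1 codewords.
Minimum distance d = smallest w > 0 with A_w > 0 = 3.
Sanity: Σ A_w = 4 = 2^2 = 4 ✓.


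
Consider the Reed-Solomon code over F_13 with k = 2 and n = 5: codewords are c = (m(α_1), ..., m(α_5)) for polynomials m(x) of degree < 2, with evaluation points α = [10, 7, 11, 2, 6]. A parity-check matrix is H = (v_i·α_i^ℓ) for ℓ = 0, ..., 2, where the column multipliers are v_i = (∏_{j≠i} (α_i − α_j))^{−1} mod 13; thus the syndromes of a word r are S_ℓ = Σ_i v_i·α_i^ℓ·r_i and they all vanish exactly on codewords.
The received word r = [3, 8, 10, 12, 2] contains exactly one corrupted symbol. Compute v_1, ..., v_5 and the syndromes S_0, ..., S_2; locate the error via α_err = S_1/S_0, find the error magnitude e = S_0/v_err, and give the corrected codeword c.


S = (6, 10, 8), error at position 5, error magnitude e = 1, c = [3, 8, 10, 12, 1].

Step 1: column multipliers v_i = (∏_{j≠i}(α_i − α_j))^{−1} mod 13.
  i = 1 (α = 10): (10−7)(10−11)(10−2)(10−6) = 3·(−1)·8·4 = −96 ≡ 8, so v_1 = 8^{−1} = 5 (mod 13).
  i = 2 (α = 7): (7−10)(7−11)(7−2)(7−6) = (−3)·(−4)·5·1 = 60 ≡ 8, so v_2 = 8^{−1} = 5 (mod 13).
  i = 3 (α = 11): (11−10)(11−7)(11−2)(11−6) = 1·4·9·5 = 180 ≡ 11, so v_3 = 11^{−1} = 6 (mod 13).
  i = 4 (α = 2): (2−10)(2−7)(2−11)(2−6) = (−8)·(−5)·(−9)·(−4) = 1440 ≡ 10, so v_4 = 10^{−1} = 4 (mod 13).
  i = 5 (α = 6): (6−10)(6−7)(6−11)(6−2) = (−4)·(−1)·(−5)·4 = −80 ≡ 11, so v_5 = 11^{−1} = 6 (mod 13).
  v = [5, 5, 6, 4, 6].
Step 2: syndromes of r = [3, 8, 10, 12, 2] (all sums mod 13).
  S_0 = Σ v_i r_i = 5·3 + 5·8 + 6·10 + 4·12 + 6·2 = 175 ≡ 6.
  S_1 = Σ v_i α_i r_i = 5·10·3 + 5·7·8 + 6·11·10 + 4·2·12 + 6·6·2 = 1258 ≡ 10.
  α_i^2 mod 13 = [9, 10, 4, 4, 10].
  S_2 = Σ v_i α_i^2 r_i = 5·9·3 + 5·10·8 + 6·4·10 + 4·4·12 + 6·10·2 = 1087 ≡ 8.
  S = (6, 10, 8) ≠ 0, so r is not a codeword (an error is present).
Step 3: locate the error. For a single error e at position i, S_ℓ = v_i·e·α_i^ℓ, so α_err = S_1/S_0.
  S_0^{−1} = 6^{−1} = 11 (mod 13), so α_err = 10·11 = 110 ≡ 6 = α_5. Error position i = 5.
  Consistency check: S_2/S_1 = 8·4 = 32 ≡ 6 = α_err ✓ (single-error assumption holds).
Step 4: error magnitude e = S_0/v_5 = S_0·∏_{j≠5}(α_5 − α_j) = 6·11 = 66 ≡ 1 (mod 13).
Step 5: correct position 5: c_5 = r_5 − e = 2 − 1 ≡ 1 (mod 13). Hence c = [3, 8, 10, 12, 1].
  Check: interpolating c through the α_i gives m(x) = 11 + 7·x (degree < 2) with m(α_i) = c_i for every i, so c is indeed a codeword.


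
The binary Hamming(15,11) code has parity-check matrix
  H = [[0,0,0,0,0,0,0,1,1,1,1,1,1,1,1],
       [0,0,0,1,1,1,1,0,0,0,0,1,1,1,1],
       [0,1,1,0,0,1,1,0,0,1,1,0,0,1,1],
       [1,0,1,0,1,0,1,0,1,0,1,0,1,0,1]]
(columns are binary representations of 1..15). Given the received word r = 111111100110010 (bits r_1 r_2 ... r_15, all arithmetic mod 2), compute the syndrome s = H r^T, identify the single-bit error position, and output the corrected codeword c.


s = (1, 1, 1, 1)^T, error position = 15, corrected codeword c = 111111100110011

Compute s = H r^T mod 2 one row at a time:
  s_1 = 0 + 0 + 1 + 1 + 0 + 0 + 1 + 0 = 3 ≡ 1 (mod 2).
  s_2 = 1 + 1 + 1 + 1 + 0 + 0 + 1 + 0 = 5 ≡ 1 (mod 2).
  s_3 = 1 + 1 + 1 + 1 + 1 + 1 + 1 + 0 = 7 ≡ 1 (mod 2).
  s_4 = 1 + 1 + 1 + 1 + 0 + 1 + 0 + 0 = 5 ≡ 1 (mod 2).
s = (1, 1, 1, 1)^T — this equals column 15 of H (binary 1111), so error is at position 15.
Correct: flip bit 15 of r = 111111100110010 to get c = 111111100110011.


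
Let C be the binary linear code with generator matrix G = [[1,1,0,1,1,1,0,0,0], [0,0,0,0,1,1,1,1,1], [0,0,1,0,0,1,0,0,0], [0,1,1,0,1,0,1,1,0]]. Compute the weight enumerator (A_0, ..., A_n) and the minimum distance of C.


Weight distribution: A_0 = 1, A_2 = 2, A_4 = 2, A_5 = 8, A_6 = 2, A_8 = 1. Minimum distance d = 2.

Enumerate all 2^4 = 16 messages m ∈ F_2^4.
For each, compute codeword c = mG in F_2^9, then tally its weight.
  m = 0000 → c = 000000000, weight = 0.
  m = 1000 → c = 110111000, weight = 5.
  m = 0100 → c = 000011111, weight = 5.
  m = 1100 → c = 110100111, weight = 6.
  m = 0010 → c = 001001000, weight = 2.
  m = 1010 → c = 111110000, weight = 5.
  m = 0110 → c = 001010111, weight = 5.
  m = 1110 → c = 111101111, weight = 8.
  m = 0001 → c = 011010110, weight = 5.
  m = 1001 → c = 101101110, weight = 6.
  m = 0101 → c = 011001001, weight = 4.
  m = 1101 → c = 101110001, weight = 5.
  m = 0011 → c = 010011110, weight = 5.
  m = 1011 → c = 100100110, weight = 4.
  m = 0111 → c = 010000001, weight = 2.
  m = 1111 → c = 100111001, weight = 5.
Tally weights:
  weight 0: 1 codewords.
  weight 2: 2 codewords.
  weight 4: 2 codewords.
  weight 5: 8 codewords.
  weight 6: 2 codewords.
  weight 8: 1 codewords.
Minimum distance d = smallest w > 0 with A_w > 0 = 2.
Sanity: Σ A_w = 16 = 2^4 = 16 ✓.


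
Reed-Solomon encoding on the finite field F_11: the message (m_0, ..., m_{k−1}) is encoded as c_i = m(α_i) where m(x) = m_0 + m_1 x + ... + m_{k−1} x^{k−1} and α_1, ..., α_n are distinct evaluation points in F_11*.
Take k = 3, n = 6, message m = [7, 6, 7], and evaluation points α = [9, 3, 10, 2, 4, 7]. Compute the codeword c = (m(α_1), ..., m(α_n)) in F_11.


c = [1, 0, 8, 3, 0, 7]

Message polynomial: m(x) = 7 + 6·x + 7·x^2 (mod 11).
For each evaluation point α_i, compute m(α_i) mod 11:
  α_1 = 9: Horner steps 7 → 3 → 1, so m(9) = 1.
  α_2 = 3: Horner steps 7 → 5 → 0, so m(3) = 0.
  α_3 = 10: Horner steps 7 → 10 → 8, so m(10) = 8.
  α_4 = 2: Horner steps 7 → 9 → 3, so m(2) = 3.
  α_5 = 4: Horner steps 7 → 1 → 0, so m(4) = 0.
  α_6 = 7: Horner steps 7 → 0 → 7, so m(7) = 7.
Codeword c = [1, 0, 8, 3, 0, 7] ∈ F_11^6.


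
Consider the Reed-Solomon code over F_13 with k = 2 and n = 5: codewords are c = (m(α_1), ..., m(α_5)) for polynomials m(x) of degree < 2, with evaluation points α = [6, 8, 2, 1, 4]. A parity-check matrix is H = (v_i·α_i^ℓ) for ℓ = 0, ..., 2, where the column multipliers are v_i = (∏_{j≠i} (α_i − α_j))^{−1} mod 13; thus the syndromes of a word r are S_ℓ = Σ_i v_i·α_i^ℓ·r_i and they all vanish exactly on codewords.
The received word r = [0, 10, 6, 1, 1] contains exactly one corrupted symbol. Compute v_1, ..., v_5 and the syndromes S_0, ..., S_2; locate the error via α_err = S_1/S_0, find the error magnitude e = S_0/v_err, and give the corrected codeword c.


S = (7, 2, 8), error at position 5, error magnitude e = 11, c = [0, 10, 6, 1, 3].

Step 1: column multipliers v_i = (∏_{j≠i}(α_i − α_j))^{−1} mod 13.
  i = 1 (α = 6): (6−8)(6−2)(6−1)(6−4) = (−2)·4·5·2 = −80 ≡ 11, so v_1 = 11^{−1} = 6 (mod 13).
  i = 2 (α = 8): (8−6)(8−2)(8−1)(8−4) = 2·6·7·4 = 336 ≡ 11, so v_2 = 11^{−1} = 6 (mod 13).
  i = 3 (α = 2): (2−6)(2−8)(2−1)(2−4) = (−4)·(−6)·1·(−2) = −48 ≡ 4, so v_3 = 4^{−1} = 10 (mod 13).
  i = 4 (α = 1): (1−6)(1−8)(1−2)(1−4) = (−5)·(−7)·(−1)·(−3) = 105 ≡ 1, so v_4 = 1^{−1} = 1 (mod 13).
  i = 5 (α = 4): (4−6)(4−8)(4−2)(4−1) = (−2)·(−4)·2·3 = 48 ≡ 9, so v_5 = 9^{−1} = 3 (mod 13).
  v = [6, 6, 10, 1, 3].
Step 2: syndromes of r = [0, 10, 6, 1, 1] (all sums mod 13).
  S_0 = Σ v_i r_i = 6·0 + 6·10 + 10·6 + 1·1 + 3·1 = 124 ≡ 7.
  S_1 = Σ v_i α_i r_i = 6·6·0 + 6·8·10 + 10·2·6 + 1·1·1 + 3·4·1 = 613 ≡ 2.
  α_i^2 mod 13 = [10, 12, 4, 1, 3].
  S_2 = Σ v_i α_i^2 r_i = 6·10·0 + 6·12·10 + 10·4·6 + 1·1·1 + 3·3·1 = 970 ≡ 8.
  S = (7, 2, 8) ≠ 0, so r is not a codeword (an error is present).
Step 3: locate the error. For a single error e at position i, S_ℓ = v_i·e·α_i^ℓ, so α_err = S_1/S_0.
  S_0^{−1} = 7^{−1} = 2 (mod 13), so α_err = 2·2 = 4 ≡ 4 = α_5. Error position i = 5.
  Consistency check: S_2/S_1 = 8·7 = 56 ≡ 4 = α_err ✓ (single-error assumption holds).
Step 4: error magnitude e = S_0/v_5 = S_0·∏_{j≠5}(α_5 − α_j) = 7·9 = 63 ≡ 11 (mod 13).
Step 5: correct position 5: c_5 = r_5 − e = 1 − 11 ≡ 3 (mod 13). Hence c = [0, 10, 6, 1, 3].
  Check: interpolating c through the α_i gives m(x) = 9 + 5·x (degree < 2) with m(α_i) = c_i for every i, so c is indeed a codeword.


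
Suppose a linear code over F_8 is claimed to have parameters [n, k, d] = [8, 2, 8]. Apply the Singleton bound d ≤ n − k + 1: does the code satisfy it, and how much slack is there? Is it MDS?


Singleton RHS = n − k + 1 = 7, slack = -1, bound violated (no such code; not MDS).

Singleton bound: d ≤ n − k + 1.
Here n = 8, k = 2, so n − k + 1 = 7.
Given d = 8, check d ≤ 7: NO.
Slack = (n − k + 1) − d = -1.
The slack is negative: d = 8 exceeds n − k + 1 = 7 by 1, so the Singleton bound is violated and no linear [8, 2, 8]_8 code can exist. In particular it is not MDS (MDS requires d = n − k + 1 exactly).
Description: the claimed parameters are [8, 2, 8]_8; such a code would be impossible (violates the Singleton bound).


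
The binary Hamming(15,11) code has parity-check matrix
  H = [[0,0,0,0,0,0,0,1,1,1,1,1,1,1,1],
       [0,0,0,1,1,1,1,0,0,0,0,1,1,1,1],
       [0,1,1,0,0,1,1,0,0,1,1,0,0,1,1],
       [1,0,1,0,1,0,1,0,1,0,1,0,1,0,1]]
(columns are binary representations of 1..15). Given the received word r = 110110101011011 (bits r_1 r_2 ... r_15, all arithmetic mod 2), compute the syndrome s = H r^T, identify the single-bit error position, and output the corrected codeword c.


s = (1, 0, 1, 0)^T, error position = 10, corrected codeword c = 110110101111011

Compute s = H r^T mod 2 one row at a time:
  s_1 = 0 + 1 + 0 + 1 + 1 + 0 + 1 + 1 = 5 ≡ 1 (mod 2).
  s_2 = 1 + 1 + 0 + 1 + 1 + 0 + 1 + 1 = 6 ≡ 0 (mod 2).
  s_3 = 1 + 0 + 0 + 1 + 0 + 1 + 1 + 1 = 5 ≡ 1 (mod 2).
  s_4 = 1 + 0 + 1 + 1 + 1 + 1 + 0 + 1 = 6 ≡ 0 (mod 2).
s = (1, 0, 1, 0)^T — this equals column 10 of H (binary 1010), so error is at position 10.
Correct: flip bit 10 of r = 110110101011011 to get c = 110110101111011.


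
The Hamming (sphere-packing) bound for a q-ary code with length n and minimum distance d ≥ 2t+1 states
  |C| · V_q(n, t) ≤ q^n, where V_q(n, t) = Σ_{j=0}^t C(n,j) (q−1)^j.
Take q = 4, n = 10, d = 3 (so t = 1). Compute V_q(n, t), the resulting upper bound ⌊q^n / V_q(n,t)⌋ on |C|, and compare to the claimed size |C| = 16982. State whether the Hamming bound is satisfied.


V_q(n, t) = 31, q^n = 1048576, Hamming bound = 33825, |C| = 16982 ≤ bound (satisfied).

Step 1: Compute V_q(n, t) = Σ_{j=0}^1 C(n, j) (q−1)^j.
  j = 0: C(10,0)·(3)^0 = 1·1 = 1.
  j = 1: C(10,1)·(3)^1 = 10·3 = 30.
  V_q(n, t) = 1 + 30 = 31.
Step 2: q^n = 4^10 = 1048576.
Step 3: Hamming bound ⌊q^n / V_q(n,t)⌋ = ⌊1048576/31⌋ = 33825.
Step 4: Compare |C| = 16982 to 33825: satisfied.
The claimed |C| lies below the Hamming bound.


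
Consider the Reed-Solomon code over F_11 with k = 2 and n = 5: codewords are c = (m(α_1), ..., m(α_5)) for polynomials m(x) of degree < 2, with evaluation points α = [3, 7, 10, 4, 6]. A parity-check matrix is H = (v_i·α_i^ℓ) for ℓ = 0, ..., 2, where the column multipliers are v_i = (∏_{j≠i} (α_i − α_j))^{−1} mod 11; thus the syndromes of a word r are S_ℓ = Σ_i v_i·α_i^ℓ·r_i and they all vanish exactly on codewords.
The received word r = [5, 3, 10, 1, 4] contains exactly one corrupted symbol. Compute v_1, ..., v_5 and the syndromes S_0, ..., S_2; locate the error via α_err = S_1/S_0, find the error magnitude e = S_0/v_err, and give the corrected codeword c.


S = (10, 4, 6), error at position 2, error magnitude e = 3, c = [5, 0, 10, 1, 4].

Step 1: column multipliers v_i = (∏_{j≠i}(α_i − α_j))^{−1} mod 11.
  i = 1 (α = 3): (3−7)(3−10)(3−4)(3−6) = (−4)·(−7)·(−1)·(−3) = 84 ≡ 7, so v_1 = 7^{−1} = 8 (mod 11).
  i = 2 (α = 7): (7−3)(7−10)(7−4)(7−6) = 4·(−3)·3·1 = −36 ≡ 8, so v_2 = 8^{−1} = 7 (mod 11).
  i = 3 (α = 10): (10−3)(10−7)(10−4)(10−6) = 7·3·6·4 = 504 ≡ 9, so v_3 = 9^{−1} = 5 (mod 11).
  i = 4 (α = 4): (4−3)(4−7)(4−10)(4−6) = 1·(−3)·(−6)·(−2) = −36 ≡ 8, so v_4 = 8^{−1} = 7 (mod 11).
  i = 5 (α = 6): (6−3)(6−7)(6−10)(6−4) = 3·(−1)·(−4)·2 = 24 ≡ 2, so v_5 = 2^{−1} = 6 (mod 11).
  v = [8, 7, 5, 7, 6].
Step 2: syndromes of r = [5, 3, 10, 1, 4] (all sums mod 11).
  S_0 = Σ v_i r_i = 8·5 + 7·3 + 5·10 + 7·1 + 6·4 = 142 ≡ 10.
  S_1 = Σ v_i α_i r_i = 8·3·5 + 7·7·3 + 5·10·10 + 7·4·1 + 6·6·4 = 939 ≡ 4.
  α_i^2 mod 11 = [9, 5, 1, 5, 3].
  S_2 = Σ v_i α_i^2 r_i = 8·9·5 + 7·5·3 + 5·1·10 + 7·5·1 + 6·3·4 = 622 ≡ 6.
  S = (10, 4, 6) ≠ 0, so r is not a codeword (an error is present).
Step 3: locate the error. For a single error e at position i, S_ℓ = v_i·e·α_i^ℓ, so α_err = S_1/S_0.
  S_0^{−1} = 10^{−1} = 10 (mod 11), so α_err = 4·10 = 40 ≡ 7 = α_2. Error position i = 2.
  Consistency check: S_2/S_1 = 6·3 = 18 ≡ 7 = α_err ✓ (single-error assumption holds).
Step 4: error magnitude e = S_0/v_2 = S_0·∏_{j≠2}(α_2 − α_j) = 10·8 = 80 ≡ 3 (mod 11).
Step 5: correct position 2: c_2 = r_2 − e = 3 − 3 ≡ 0 (mod 11). Hence c = [5, 0, 10, 1, 4].
  Check: interpolating c through the α_i gives m(x) = 6 + 7·x (degree < 2) with m(α_i) = c_i for every i, so c is indeed a codeword.


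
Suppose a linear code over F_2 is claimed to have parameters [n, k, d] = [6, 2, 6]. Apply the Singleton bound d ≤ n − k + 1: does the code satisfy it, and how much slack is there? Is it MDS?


Singleton RHS = n − k + 1 = 5, slack = -1, bound violated (no such code; not MDS).

Singleton bound: d ≤ n − k + 1.
Here n = 6, k = 2, so n − k + 1 = 5.
Given d = 6, check d ≤ 5: NO.
Slack = (n − k + 1) − d = -1.
The slack is negative: d = 6 exceeds n − k + 1 = 5 by 1, so the Singleton bound is violated and no linear [6, 2, 6]_2 code can exist. In particular it is not MDS (MDS requires d = n − k + 1 exactly).
Description: the claimed parameters are [6, 2, 6]_2; such a code would be impossible (violates the Singleton bound).


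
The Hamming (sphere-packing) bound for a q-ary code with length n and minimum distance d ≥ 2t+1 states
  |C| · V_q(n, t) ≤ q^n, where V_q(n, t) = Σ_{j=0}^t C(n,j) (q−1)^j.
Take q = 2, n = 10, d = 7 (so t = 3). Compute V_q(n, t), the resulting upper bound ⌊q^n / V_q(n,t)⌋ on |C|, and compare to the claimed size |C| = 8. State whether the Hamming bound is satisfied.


V_q(n, t) = 176, q^n = 1024, Hamming bound = 5, |C| = 8 > bound (violated).

Step 1: Compute V_q(n, t) = Σ_{j=0}^3 C(n, j) (q−1)^j.
  j = 0: C(10,0)·(1)^0 = 1·1 = 1.
  j = 1: C(10,1)·(1)^1 = 10·1 = 10.
  j = 2: C(10,2)·(1)^2 = 45·1 = 45.
  j = 3: C(10,3)·(1)^3 = 120·1 = 120.
  V_q(n, t) = 1 + 10 + 45 + 120 = 176.
Step 2: q^n = 2^10 = 1024.
Step 3: Hamming bound ⌊q^n / V_q(n,t)⌋ = ⌊1024/176⌋ = 5.
Step 4: Compare |C| = 8 to 5: violated.
The claimed |C| lies above the Hamming bound, so no 2-ary code of length 10 with d ≥ 7 can have 8 codewords.


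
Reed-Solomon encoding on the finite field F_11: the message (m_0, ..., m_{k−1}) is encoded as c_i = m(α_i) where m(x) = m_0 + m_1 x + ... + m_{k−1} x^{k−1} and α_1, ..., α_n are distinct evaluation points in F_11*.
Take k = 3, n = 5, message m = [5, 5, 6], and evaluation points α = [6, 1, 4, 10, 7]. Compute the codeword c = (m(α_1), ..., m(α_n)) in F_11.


c = [9, 5, 0, 6, 4]

Message polynomial: m(x) = 5 + 5·x + 6·x^2 (mod 11).
For each evaluation point α_i, compute m(α_i) mod 11:
  α_1 = 6: Horner steps 6 → 8 → 9, so m(6) = 9.
  α_2 = 1: Horner steps 6 → 0 → 5, so m(1) = 5.
  α_3 = 4: Horner steps 6 → 7 → 0, so m(4) = 0.
  α_4 = 10: Horner steps 6 → 10 → 6, so m(10) = 6.
  α_5 = 7: Horner steps 6 → 3 → 4, so m(7) = 4.
Codeword c = [9, 5, 0, 6, 4] ∈ F_11^5.


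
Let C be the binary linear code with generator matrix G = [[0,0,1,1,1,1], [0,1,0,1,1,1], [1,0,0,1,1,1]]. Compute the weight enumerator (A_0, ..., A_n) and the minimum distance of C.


Weight distribution: A_0 = 1, A_2 = 3, A_4 = 3, A_6 = 1. Minimum distance d = 2.

Enumerate all 2^3 = 8 messages m ∈ F_2^3.
For each, compute codeword c = mG in F_2^6, then tally its weight.
  m = 000 → c = 000000, weight = 0.
  m = 100 → c = 001111, weight = 4.
  m = 010 → c = 010111, weight = 4.
  m = 110 → c = 011000, weight = 2.
  m = 001 → c = 100111, weight = 4.
  m = 101 → c = 101000, weight = 2.
  m = 011 → c = 110000, weight = 2.
  m = 111 → c = 111111, weight = 6.
Tally weights:
  weight 0: 1 codewords.
  weight 2: 3 codewords.
  weight 4: 3 codewords.
  weight 6: 1 codewords.
Minimum distance d = smallest w > 0 with A_w > 0 = 2.
Sanity: Σ A_w = 8 = 2^3 = 8 ✓.


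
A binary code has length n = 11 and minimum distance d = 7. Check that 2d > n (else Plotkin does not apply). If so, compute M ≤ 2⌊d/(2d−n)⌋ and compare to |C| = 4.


Plotkin bound M ≤ 4; given |C| = 4 ≤ bound (satisfied).

Check applicability: 2d = 14, n = 11.
2d − n = 3 > 0, so Plotkin applies.
Compute d/(2d−n) = 7/3 ≈ 2.3333.
⌊d/(2d−n)⌋ = 2.
Plotkin bound: M ≤ 2·2 = 4.
Given |C| = 4, check: satisfied.
This |C| is at the Plotkin bound.


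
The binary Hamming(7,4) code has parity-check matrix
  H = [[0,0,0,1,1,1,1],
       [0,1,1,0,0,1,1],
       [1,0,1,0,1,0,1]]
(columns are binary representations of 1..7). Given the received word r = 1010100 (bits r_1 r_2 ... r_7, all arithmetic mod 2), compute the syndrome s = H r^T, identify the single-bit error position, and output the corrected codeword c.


s = (1, 1, 1)^T, error position = 7, corrected codeword c = 1010101

Compute s = H r^T mod 2 one row at a time:
  s_1 = 0 + 1 + 0 + 0 = 1 ≡ 1 (mod 2).
  s_2 = 0 + 1 + 0 + 0 = 1 ≡ 1 (mod 2).
  s_3 = 1 + 1 + 1 + 0 = 3 ≡ 1 (mod 2).
s = (1, 1, 1)^T — this equals column 7 of H (binary 111), so error is at position 7.
Correct: flip bit 7 of r = 1010100 to get c = 1010101.


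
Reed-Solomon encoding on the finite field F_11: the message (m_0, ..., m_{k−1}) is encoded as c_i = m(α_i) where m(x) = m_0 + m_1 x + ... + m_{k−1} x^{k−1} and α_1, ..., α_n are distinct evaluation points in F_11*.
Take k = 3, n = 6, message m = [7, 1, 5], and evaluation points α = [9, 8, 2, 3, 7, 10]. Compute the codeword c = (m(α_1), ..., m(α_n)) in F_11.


c = [3, 5, 7, 0, 6, 0]

Message polynomial: m(x) = 7 + 1·x + 5·x^2 (mod 11).
For each evaluation point α_i, compute m(α_i) mod 11:
  α_1 = 9: Horner steps 5 → 2 → 3, so m(9) = 3.
  α_2 = 8: Horner steps 5 → 8 → 5, so m(8) = 5.
  α_3 = 2: Horner steps 5 → 0 → 7, so m(2) = 7.
  α_4 = 3: Horner steps 5 → 5 → 0, so m(3) = 0.
  α_5 = 7: Horner steps 5 → 3 → 6, so m(7) = 6.
  α_6 = 10: Horner steps 5 → 7 → 0, so m(10) = 0.
Codeword c = [3, 5, 7, 0, 6, 0] ∈ F_11^6.


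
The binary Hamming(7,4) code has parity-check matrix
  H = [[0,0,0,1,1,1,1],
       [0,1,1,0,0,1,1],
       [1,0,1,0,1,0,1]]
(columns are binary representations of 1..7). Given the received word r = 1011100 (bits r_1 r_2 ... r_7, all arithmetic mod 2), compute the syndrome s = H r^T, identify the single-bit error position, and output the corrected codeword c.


s = (0, 1, 1)^T, error position = 3, corrected codeword c = 1001100

Compute s = H r^T mod 2 one row at a time:
  s_1 = 1 + 1 + 0 + 0 = 2 ≡ 0 (mod 2).
  s_2 = 0 + 1 + 0 + 0 = 1 ≡ 1 (mod 2).
  s_3 = 1 + 1 + 1 + 0 = 3 ≡ 1 (mod 2).
s = (0, 1, 1)^T — this equals column 3 of H (binary 011), so error is at position 3.
Correct: flip bit 3 of r = 1011100 to get c = 1001100.


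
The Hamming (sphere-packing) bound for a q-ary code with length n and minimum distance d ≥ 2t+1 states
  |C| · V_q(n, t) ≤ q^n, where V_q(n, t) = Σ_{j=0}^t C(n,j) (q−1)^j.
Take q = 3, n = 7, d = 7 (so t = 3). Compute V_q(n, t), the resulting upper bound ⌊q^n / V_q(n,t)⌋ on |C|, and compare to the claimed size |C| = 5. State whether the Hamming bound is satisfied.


V_q(n, t) = 379, q^n = 2187, Hamming bound = 5, |C| = 5 ≤ bound (satisfied).

Step 1: Compute V_q(n, t) = Σ_{j=0}^3 C(n, j) (q−1)^j.
  j = 0: C(7,0)·(2)^0 = 1·1 = 1.
  j = 1: C(7,1)·(2)^1 = 7·2 = 14.
  j = 2: C(7,2)·(2)^2 = 21·4 = 84.
  j = 3: C(7,3)·(2)^3 = 35·8 = 280.
  V_q(n, t) = 1 + 14 + 84 + 280 = 379.
Step 2: q^n = 3^7 = 2187.
Step 3: Hamming bound ⌊q^n / V_q(n,t)⌋ = ⌊2187/379⌋ = 5.
Step 4: Compare |C| = 5 to 5: satisfied.
The claimed |C| lies at the Hamming bound (tight).


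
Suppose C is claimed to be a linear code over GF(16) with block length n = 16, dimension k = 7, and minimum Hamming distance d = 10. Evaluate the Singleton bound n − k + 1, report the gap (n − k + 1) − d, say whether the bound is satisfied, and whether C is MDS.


Singleton RHS = n − k + 1 = 10, slack = 0, bound satisfied, MDS.

Singleton bound: d ≤ n − k + 1.
Here n = 16, k = 7, so n − k + 1 = 10.
Given d = 10, check d ≤ 10: YES.
Slack = (n − k + 1) − d = 0.
The code is MDS (slack = 0).
Description: the claimed parameters are [16, 7, 10]_16; such a code would be MDS (meets Singleton bound).


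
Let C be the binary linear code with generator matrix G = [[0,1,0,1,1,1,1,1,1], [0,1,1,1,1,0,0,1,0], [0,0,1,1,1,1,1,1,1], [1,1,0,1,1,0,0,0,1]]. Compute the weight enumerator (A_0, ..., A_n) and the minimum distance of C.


Weight distribution: A_0 = 1, A_2 = 1, A_3 = 1, A_4 = 5, A_5 = 4, A_6 = 1, A_7 = 3. Minimum distance d = 2.

Enumerate all 2^4 = 16 messages m ∈ F_2^4.
For each, compute codeword c = mG in F_2^9, then tally its weight.
  m = 0000 → c = 000000000, weight = 0.
  m = 1000 → c = 010111111, weight = 7.
  m = 0100 → c = 011110010, weight = 5.
  m = 1100 → c = 001001101, weight = 4.
  m = 0010 → c = 001111111, weight = 7.
  m = 1010 → c = 011000000, weight = 2.
  m = 0110 → c = 010001101, weight = 4.
  m = 1110 → c = 000110010, weight = 3.
  m = 0001 → c = 110110001, weight = 5.
  m = 1001 → c = 100001110, weight = 4.
  m = 0101 → c = 101000011, weight = 4.
  m = 1101 → c = 111111100, weight = 7.
  m = 0011 → c = 111001110, weight = 6.
  m = 1011 → c = 101110001, weight = 5.
  m = 0111 → c = 100111100, weight = 5.
  m = 1111 → c = 110000011, weight = 4.
Tally weights:
  weight 0: 1 codewords.
  weight 2: 1 codewords.
  weight 3: 1 codewords.
  weight 4: 5 codewords.
  weight 5: 4 codewords.
  weight 6: 1 codewords.
  weight 7: 3 codewords.
Minimum distance d = smallest w > 0 with A_w > 0 = 2.
Sanity: Σ A_w = 16 = 2^4 = 16 ✓.


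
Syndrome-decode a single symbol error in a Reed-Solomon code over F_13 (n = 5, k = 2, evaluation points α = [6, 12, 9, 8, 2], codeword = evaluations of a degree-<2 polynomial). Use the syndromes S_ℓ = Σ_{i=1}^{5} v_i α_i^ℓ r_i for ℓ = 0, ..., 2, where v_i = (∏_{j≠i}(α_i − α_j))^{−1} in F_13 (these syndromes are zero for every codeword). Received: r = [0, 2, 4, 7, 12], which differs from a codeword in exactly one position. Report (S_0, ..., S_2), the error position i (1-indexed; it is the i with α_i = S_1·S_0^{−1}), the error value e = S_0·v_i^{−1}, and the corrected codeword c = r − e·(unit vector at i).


S = (4, 9, 4), error at position 2, error magnitude e = 7, c = [0, 8, 4, 7, 12].

Step 1: column multipliers v_i = (∏_{j≠i}(α_i − α_j))^{−1} mod 13.
  i = 1 (α = 6): (6−12)(6−9)(6−8)(6−2) = (−6)·(−3)·(−2)·4 = −144 ≡ 12, so v_1 = 12^{−1} = 12 (mod 13).
  i = 2 (α = 12): (12−6)(12−9)(12−8)(12−2) = 6·3·4·10 = 720 ≡ 5, so v_2 = 5^{−1} = 8 (mod 13).
  i = 3 (α = 9): (9−6)(9−12)(9−8)(9−2) = 3·(−3)·1·7 = −63 ≡ 2, so v_3 = 2^{−1} = 7 (mod 13).
  i = 4 (α = 8): (8−6)(8−12)(8−9)(8−2) = 2·(−4)·(−1)·6 = 48 ≡ 9, so v_4 = 9^{−1} = 3 (mod 13).
  i = 5 (α = 2): (2−6)(2−12)(2−9)(2−8) = (−4)·(−10)·(−7)·(−6) = 1680 ≡ 3, so v_5 = 3^{−1} = 9 (mod 13).
  v = [12, 8, 7, 3, 9].
Step 2: syndromes of r = [0, 2, 4, 7, 12] (all sums mod 13).
  S_0 = Σ v_i r_i = 12·0 + 8·2 + 7·4 + 3·7 + 9·12 = 173 ≡ 4.
  S_1 = Σ v_i α_i r_i = 12·6·0 + 8·12·2 + 7·9·4 + 3·8·7 + 9·2·12 = 828 ≡ 9.
  α_i^2 mod 13 = [10, 1, 3, 12, 4].
  S_2 = Σ v_i α_i^2 r_i = 12·10·0 + 8·1·2 + 7·3·4 + 3·12·7 + 9·4·12 = 784 ≡ 4.
  S = (4, 9, 4) ≠ 0, so r is not a codeword (an error is present).
Step 3: locate the error. For a single error e at position i, S_ℓ = v_i·e·α_i^ℓ, so α_err = S_1/S_0.
  S_0^{−1} = 4^{−1} = 10 (mod 13), so α_err = 9·10 = 90 ≡ 12 = α_2. Error position i = 2.
  Consistency check: S_2/S_1 = 4·3 = 12 ≡ 12 = α_err ✓ (single-error assumption holds).
Step 4: error magnitude e = S_0/v_2 = S_0·∏_{j≠2}(α_2 − α_j) = 4·5 = 20 ≡ 7 (mod 13).
Step 5: correct position 2: c_2 = r_2 − e = 2 − 7 ≡ 8 (mod 13). Hence c = [0, 8, 4, 7, 12].
  Check: interpolating c through the α_i gives m(x) = 5 + 10·x (degree < 2) with m(α_i) = c_i for every i, so c is indeed a codeword.
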